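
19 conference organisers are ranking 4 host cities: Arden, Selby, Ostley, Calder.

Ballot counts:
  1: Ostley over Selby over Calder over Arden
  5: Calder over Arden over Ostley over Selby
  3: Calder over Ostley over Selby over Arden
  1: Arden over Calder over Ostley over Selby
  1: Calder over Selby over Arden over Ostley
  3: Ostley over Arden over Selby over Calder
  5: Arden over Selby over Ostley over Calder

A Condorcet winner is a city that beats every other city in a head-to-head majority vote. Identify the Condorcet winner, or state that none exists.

Calder

Check each pair by majority over 19 ballots:
Arden vs Selby: Arden, 14–5.
Arden–Ostley: Arden 12–7.
Arden–Calder: Calder 10–9.
Selby vs Ostley: Ostley wins 13–6.
Selby vs Calder: Calder, 10–9.
Ostley–Calder: Calder 10–9.
Only Calder has no losses; Calder is the Condorcet winner.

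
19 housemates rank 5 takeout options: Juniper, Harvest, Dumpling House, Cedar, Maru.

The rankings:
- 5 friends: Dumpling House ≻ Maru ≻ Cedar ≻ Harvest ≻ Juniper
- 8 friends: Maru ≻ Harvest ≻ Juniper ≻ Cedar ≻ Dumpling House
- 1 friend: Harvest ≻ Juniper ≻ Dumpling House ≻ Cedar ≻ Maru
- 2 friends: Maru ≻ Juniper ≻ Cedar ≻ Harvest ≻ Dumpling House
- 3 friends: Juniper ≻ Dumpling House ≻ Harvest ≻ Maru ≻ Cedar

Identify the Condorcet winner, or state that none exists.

Maru

Pairwise majorities:
Juniper vs Harvest: Harvest, 14–5.
Juniper–Dumpling House: Juniper 14–5.
Juniper vs Cedar: Juniper wins 14–5.
Juniper vs Maru: Maru wins 15–4.
Harvest vs Dumpling House: Harvest, 11–8.
Harvest–Cedar: Harvest 12–7.
Harvest vs Maru: Maru wins 15–4.
Dumpling House–Cedar: Cedar 10–9.
Dumpling House vs Maru: Maru wins 10–9.
Cedar vs Maru: Maru, 18–1.
Only Maru has no losses; Maru is the Condorcet winner.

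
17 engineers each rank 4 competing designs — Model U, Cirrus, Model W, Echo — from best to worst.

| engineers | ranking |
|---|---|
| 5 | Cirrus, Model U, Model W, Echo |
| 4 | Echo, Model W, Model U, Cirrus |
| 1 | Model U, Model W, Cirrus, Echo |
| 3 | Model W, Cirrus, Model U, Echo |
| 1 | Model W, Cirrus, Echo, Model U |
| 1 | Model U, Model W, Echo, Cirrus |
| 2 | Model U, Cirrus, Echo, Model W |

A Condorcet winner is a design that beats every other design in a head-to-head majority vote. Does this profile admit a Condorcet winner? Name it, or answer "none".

Check each pair by majority over 17 ballots:
Model U–Cirrus: Cirrus 9–8.
Model U vs Model W: Model U, 9–8.
Model U vs Echo: Model U, 12–5.
Cirrus–Model W: Model W 10–7.
Cirrus vs Echo: Cirrus, 12–5.
Model W–Echo: Model W 11–6.
No design is unbeaten: Model U loses to Cirrus; Cirrus loses to Model W; Model W loses to Model U; Echo loses to Model U. In particular Model U > Model W > Cirrus > Model U is a majority cycle — no Condorcet winner exists.

none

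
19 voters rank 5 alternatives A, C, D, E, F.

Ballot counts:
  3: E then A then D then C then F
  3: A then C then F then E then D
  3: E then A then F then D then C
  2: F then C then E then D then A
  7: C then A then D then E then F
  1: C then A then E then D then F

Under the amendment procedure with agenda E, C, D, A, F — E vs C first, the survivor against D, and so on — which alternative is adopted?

C

Round 1: E vs C — 6–13, C advances.
Round 2: C vs D — 13–6, C advances.
Round 3: C vs A — 10–9, C advances.
Round 4: C vs F — 14–5, C advances.
C survives the agenda.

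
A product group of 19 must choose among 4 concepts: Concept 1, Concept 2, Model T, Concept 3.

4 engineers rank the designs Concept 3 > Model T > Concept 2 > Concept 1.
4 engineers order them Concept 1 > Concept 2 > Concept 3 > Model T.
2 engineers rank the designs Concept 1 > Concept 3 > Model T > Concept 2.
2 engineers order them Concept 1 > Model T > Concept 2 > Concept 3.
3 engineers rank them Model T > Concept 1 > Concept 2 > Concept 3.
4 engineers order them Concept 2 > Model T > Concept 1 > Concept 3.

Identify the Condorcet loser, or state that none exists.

none

Head-to-head results (19 engineers):
Concept 1 vs Concept 2: Concept 1 wins 11–8.
Concept 1 vs Model T: Model T, 11–8.
Concept 1 vs Concept 3: Concept 1 is ranked higher on 4+2+2+3+4 = 15 ballots, Concept 3 on 4. Concept 1 wins 15–4.
Concept 2 vs Model T: 8 to 11, Model T.
Concept 2 vs Concept 3: Concept 2 is ranked higher on 4+2+3+4 = 13 ballots, Concept 3 on 6. Concept 2 wins 13–6.
Model T vs Concept 3: Concept 3, 10–9.
Each design has at least one pairwise win (Concept 1 beats Concept 2; Concept 2 beats Concept 3; Model T beats Concept 1; Concept 3 beats Model T) — no Condorcet loser.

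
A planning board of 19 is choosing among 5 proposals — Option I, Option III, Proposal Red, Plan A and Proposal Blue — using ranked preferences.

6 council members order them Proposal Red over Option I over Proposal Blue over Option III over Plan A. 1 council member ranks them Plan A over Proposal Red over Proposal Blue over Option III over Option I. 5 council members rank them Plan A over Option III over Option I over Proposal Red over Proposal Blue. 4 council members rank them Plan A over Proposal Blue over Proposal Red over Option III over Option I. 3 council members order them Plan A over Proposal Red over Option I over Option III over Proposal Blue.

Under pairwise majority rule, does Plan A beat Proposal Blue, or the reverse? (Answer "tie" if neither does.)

Ballots ranking Plan A above Proposal Blue: 1 + 5 + 4 + 3 = 13.
Ballots ranking Proposal Blue above Plan A: 19 − 13 = 6.
Plan A wins the head-to-head 13–6.

Plan A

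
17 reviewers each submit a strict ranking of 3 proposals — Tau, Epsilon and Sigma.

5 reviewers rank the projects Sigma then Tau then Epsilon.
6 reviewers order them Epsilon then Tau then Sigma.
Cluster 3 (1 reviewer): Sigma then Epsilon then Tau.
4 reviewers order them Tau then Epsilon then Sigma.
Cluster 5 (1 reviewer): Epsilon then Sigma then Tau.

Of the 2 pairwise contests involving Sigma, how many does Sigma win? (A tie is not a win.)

0

Sigma against each rival (17 reviewers):
Sigma vs Tau: 5+1+1 = 7 for Sigma, 10 for Tau — Tau by 10–7.
Sigma vs Epsilon: 5+1 = 6 for Sigma, 11 for Epsilon — Epsilon by 11–6.
Sigma beats no one; loses to Tau, Epsilon — 0 pairwise wins.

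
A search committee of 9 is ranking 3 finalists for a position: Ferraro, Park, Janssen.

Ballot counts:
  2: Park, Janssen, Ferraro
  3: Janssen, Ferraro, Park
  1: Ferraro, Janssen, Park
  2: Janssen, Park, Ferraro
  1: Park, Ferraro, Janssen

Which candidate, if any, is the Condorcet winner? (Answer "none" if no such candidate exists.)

Janssen

Pairwise majorities:
Ferraro vs Park: 4 to 5, Park.
Ferraro vs Janssen: Ferraro is ranked higher on 1+1 = 2 ballots, Janssen on 7. Janssen wins 7–2.
Park vs Janssen: Park is ranked higher on 2+1 = 3 ballots, Janssen on 6. Janssen wins 6–3.
Janssen defeats every rival head-to-head and is the Condorcet winner.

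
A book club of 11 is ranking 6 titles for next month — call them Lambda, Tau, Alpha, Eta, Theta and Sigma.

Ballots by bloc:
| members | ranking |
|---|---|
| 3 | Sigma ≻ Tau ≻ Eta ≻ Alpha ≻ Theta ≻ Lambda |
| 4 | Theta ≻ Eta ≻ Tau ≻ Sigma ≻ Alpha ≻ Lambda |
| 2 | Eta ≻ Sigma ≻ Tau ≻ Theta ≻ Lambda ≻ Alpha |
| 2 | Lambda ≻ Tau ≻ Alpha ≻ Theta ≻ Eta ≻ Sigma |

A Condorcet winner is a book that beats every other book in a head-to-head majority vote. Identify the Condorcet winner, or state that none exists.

Pairwise majorities:
Lambda vs Tau: 2 for Lambda, 9 for Tau — Tau by 9–2.
Lambda vs Alpha: 4 to 7, Alpha.
Lambda vs Eta: Lambda preferred on 2 ballots; Eta wins 9–2.
Lambda vs Theta: Lambda is ranked higher on 2 ballots, Theta on 9. Theta wins 9–2.
Lambda vs Sigma: 2 for Lambda, 9 for Sigma — Sigma by 9–2.
Tau vs Alpha: 11 to 0, Tau.
Tau vs Eta: 5 to 6, Eta.
Tau vs Theta: Tau wins 7–4.
Tau vs Sigma: 4+2 = 6 for Tau, 5 for Sigma — Tau by 6–5.
Alpha vs Eta: Eta wins 9–2.
Alpha vs Theta: 5 to 6, Theta.
Alpha vs Sigma: Sigma wins 9–2.
Eta vs Theta: Theta wins 6–5.
Eta vs Sigma: Eta, 8–3.
Theta vs Sigma: 6 to 5, Theta.
Each book drops at least one matchup (Lambda loses to Tau; Tau loses to Eta; Alpha loses to Tau; Eta loses to Theta; Theta loses to Tau; Sigma loses to Tau); the cycle Tau beats Theta beats Eta beats Tau rules out a Condorcet winner.

none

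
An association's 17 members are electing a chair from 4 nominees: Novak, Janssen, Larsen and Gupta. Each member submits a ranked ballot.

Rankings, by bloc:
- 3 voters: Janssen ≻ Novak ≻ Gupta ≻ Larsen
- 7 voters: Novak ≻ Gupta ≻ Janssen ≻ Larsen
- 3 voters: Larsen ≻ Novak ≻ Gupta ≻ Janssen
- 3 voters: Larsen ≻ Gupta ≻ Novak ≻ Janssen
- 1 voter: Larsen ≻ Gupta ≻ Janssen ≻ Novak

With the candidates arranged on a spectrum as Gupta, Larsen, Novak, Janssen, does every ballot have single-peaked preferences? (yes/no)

Axis positions: Gupta=1, Larsen=2, Novak=3, Janssen=4.
Bloc 1: ranking walks positions 4-3-1-2; Gupta is ranked above Larsen even though Larsen lies between Gupta and the peak Janssen on the axis — preferences dip and rise again. Not single-peaked.
Bloc 2: ranking walks positions 3-1-4-2; Gupta is ranked above Larsen even though Larsen lies between Gupta and the peak Novak on the axis — preferences dip and rise again. Not single-peaked.
Bloc 3 (peak Larsen at position 2): ranking walks positions 2-3-1-4, expanding outward from the peak — single-peaked.
Bloc 4 (peak Larsen at position 2): ranking walks positions 2-1-3-4, expanding outward from the peak — single-peaked.
Bloc 5: ranking walks positions 2-1-4-3; Janssen is ranked above Novak even though Novak lies between Janssen and the peak Larsen on the axis — preferences dip and rise again. Not single-peaked.
Bloc 1 violates single-peakedness, so the profile is not single-peaked on this axis.

no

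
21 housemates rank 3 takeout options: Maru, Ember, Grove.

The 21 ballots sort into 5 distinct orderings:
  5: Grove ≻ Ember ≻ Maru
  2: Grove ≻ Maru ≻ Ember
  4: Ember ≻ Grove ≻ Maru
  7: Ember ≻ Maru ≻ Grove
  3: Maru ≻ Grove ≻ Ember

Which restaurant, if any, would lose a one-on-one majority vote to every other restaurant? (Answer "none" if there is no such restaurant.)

Head-to-head results (21 friends):
Maru vs Ember: 5 to 16, Ember.
Maru vs Grove: Maru preferred on 7+3 = 10 ballots; Grove wins 11–10.
Ember vs Grove: 11 to 10, Ember.
Only Maru has no wins; Maru is the Condorcet loser.

Maru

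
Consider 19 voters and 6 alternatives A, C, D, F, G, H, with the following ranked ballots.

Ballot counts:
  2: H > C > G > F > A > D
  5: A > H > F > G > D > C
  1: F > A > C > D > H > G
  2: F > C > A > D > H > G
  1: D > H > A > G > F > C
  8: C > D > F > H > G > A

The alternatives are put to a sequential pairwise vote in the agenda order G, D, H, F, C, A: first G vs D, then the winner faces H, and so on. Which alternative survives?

C

Round 1: G vs D — 7–12, D advances.
Round 2: D vs H — 12–7, D advances.
Round 3: D vs F — 9–10, F advances.
Round 4: F vs C — 9–10, C advances.
Round 5: C vs A — 12–7, C advances.
The agenda winner is C.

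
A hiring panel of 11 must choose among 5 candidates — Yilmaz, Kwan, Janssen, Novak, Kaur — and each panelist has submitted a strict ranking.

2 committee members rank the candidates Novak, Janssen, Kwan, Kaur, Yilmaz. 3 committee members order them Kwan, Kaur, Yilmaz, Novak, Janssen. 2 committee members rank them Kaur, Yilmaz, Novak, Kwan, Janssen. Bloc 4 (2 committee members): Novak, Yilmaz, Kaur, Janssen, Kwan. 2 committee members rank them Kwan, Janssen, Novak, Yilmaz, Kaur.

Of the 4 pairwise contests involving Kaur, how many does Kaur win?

2

Kaur against each rival (11 committee members):
Kaur vs Yilmaz: Kaur wins 7–4.
Kaur vs Kwan: Kwan, 7–4.
Kaur vs Janssen: Kaur, 7–4.
Kaur vs Novak: 5 to 6, Novak.
Kaur beats Yilmaz, Janssen; loses to Kwan, Novak — 2 pairwise wins.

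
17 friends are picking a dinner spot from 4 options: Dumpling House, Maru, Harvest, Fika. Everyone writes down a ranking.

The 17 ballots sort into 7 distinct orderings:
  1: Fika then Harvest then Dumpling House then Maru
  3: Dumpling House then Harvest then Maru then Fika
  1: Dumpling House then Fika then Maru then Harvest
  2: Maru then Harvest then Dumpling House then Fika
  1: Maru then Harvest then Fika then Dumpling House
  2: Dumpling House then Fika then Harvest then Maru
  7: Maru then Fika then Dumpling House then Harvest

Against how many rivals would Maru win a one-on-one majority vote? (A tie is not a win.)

3

Maru against each rival (17 friends):
Maru–Dumpling House: Maru 10–7.
Maru vs Harvest: Maru preferred on 1+2+1+7 = 11 ballots; Maru wins 11–6.
Maru vs Fika: Maru, 13–4.
Maru beats Dumpling House, Harvest, Fika — 3 pairwise wins.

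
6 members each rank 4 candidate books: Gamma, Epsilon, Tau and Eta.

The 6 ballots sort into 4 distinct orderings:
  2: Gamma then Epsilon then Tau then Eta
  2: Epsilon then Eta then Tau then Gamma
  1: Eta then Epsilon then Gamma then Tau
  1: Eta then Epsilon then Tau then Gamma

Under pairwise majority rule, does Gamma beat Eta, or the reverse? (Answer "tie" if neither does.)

Eta

Ballots ranking Gamma above Eta: 2.
Ballots ranking Eta above Gamma: 6 − 2 = 4.
Eta wins the head-to-head 4–2.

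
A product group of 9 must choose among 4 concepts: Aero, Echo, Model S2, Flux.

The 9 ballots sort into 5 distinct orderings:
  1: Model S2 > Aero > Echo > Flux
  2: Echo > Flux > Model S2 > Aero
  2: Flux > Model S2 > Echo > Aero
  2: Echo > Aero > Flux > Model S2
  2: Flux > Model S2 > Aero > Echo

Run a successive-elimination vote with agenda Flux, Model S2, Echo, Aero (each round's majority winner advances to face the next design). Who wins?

Round 1: Flux vs Model S2 — 8–1, Flux advances.
Round 2: Flux vs Echo — 4–5, Echo advances.
Round 3: Echo vs Aero — 6–3, Echo advances.
Echo survives the agenda.

Echo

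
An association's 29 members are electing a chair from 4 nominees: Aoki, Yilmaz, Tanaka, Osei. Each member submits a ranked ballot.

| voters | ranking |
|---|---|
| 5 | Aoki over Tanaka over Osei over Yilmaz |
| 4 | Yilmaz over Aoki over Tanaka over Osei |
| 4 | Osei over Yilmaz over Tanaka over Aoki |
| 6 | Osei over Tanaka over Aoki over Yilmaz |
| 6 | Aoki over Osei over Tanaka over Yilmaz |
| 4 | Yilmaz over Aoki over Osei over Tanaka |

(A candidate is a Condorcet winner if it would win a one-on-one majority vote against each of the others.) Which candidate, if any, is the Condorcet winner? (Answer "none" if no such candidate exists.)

Check each pair by majority over 29 ballots:
Aoki vs Yilmaz: 17 to 12, Aoki.
Aoki vs Tanaka: Aoki wins 19–10.
Aoki vs Osei: Aoki preferred on 5+4+6+4 = 19 ballots; Aoki wins 19–10.
Yilmaz vs Tanaka: Tanaka, 17–12.
Yilmaz vs Osei: 8 to 21, Osei.
Tanaka vs Osei: Tanaka preferred on 5+4 = 9 ballots; Osei wins 20–9.
Aoki defeats every rival head-to-head and is the Condorcet winner.

Aoki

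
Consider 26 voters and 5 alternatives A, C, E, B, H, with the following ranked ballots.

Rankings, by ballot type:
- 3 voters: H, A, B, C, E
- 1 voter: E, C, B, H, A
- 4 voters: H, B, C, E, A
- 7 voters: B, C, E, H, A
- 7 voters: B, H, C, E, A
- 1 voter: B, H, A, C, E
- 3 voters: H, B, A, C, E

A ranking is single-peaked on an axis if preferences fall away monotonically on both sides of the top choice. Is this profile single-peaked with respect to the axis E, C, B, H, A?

Axis positions: E=1, C=2, B=3, H=4, A=5.
Ballot type 1 (peak H at position 4): ranking walks positions 4-5-3-2-1, expanding outward from the peak — single-peaked.
Ballot type 2 (peak E at position 1): ranking walks positions 1-2-3-4-5, expanding outward from the peak — single-peaked.
Ballot type 3 (peak H at position 4): ranking walks positions 4-3-2-1-5, expanding outward from the peak — single-peaked.
Ballot type 4 (peak B at position 3): ranking walks positions 3-2-1-4-5, expanding outward from the peak — single-peaked.
Ballot type 5 (peak B at position 3): ranking walks positions 3-4-2-1-5, expanding outward from the peak — single-peaked.
Ballot type 6 (peak B at position 3): ranking walks positions 3-4-5-2-1, expanding outward from the peak — single-peaked.
Ballot type 7 (peak H at position 4): ranking walks positions 4-3-5-2-1, expanding outward from the peak — single-peaked.
Every ranking is single-peaked on this axis.

yes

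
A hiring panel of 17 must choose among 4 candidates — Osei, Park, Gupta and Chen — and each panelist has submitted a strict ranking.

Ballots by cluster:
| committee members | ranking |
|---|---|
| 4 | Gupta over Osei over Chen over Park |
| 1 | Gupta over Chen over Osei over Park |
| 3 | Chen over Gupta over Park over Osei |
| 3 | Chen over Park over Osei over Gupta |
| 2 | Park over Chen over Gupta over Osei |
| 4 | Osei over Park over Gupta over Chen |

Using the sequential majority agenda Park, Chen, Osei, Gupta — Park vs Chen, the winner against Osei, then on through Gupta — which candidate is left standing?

Gupta

Round 1: Park vs Chen — 6–11, Chen advances.
Round 2: Chen vs Osei — 9–8, Chen advances.
Round 3: Chen vs Gupta — 8–9, Gupta advances.
Gupta survives the agenda.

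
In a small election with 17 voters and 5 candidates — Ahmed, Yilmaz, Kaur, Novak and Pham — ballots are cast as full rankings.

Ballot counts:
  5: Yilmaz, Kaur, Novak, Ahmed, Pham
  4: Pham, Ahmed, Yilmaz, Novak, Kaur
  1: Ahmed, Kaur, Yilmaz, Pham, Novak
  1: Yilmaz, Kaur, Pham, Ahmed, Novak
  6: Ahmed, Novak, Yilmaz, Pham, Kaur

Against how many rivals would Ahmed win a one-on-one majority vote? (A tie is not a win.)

Ahmed against each rival (17 voters):
Ahmed vs Yilmaz: 11 to 6, Ahmed.
Ahmed vs Kaur: Ahmed preferred on 4+1+6 = 11 ballots; Ahmed wins 11–6.
Ahmed–Novak: Ahmed 12–5.
Ahmed vs Pham: Ahmed preferred on 5+1+6 = 12 ballots; Ahmed wins 12–5.
Ahmed beats Yilmaz, Kaur, Novak, Pham — 4 pairwise wins.

4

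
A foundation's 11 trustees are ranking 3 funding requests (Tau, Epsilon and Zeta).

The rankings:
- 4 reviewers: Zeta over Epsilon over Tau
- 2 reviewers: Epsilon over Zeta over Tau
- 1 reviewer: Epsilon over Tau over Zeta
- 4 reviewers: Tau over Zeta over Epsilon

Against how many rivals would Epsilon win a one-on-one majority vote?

Epsilon against each rival (11 reviewers):
Epsilon vs Tau: Epsilon is ranked higher on 4+2+1 = 7 ballots, Tau on 4. Epsilon wins 7–4.
Epsilon vs Zeta: Zeta wins 8–3.
Epsilon beats Tau; loses to Zeta — 1 pairwise win.

1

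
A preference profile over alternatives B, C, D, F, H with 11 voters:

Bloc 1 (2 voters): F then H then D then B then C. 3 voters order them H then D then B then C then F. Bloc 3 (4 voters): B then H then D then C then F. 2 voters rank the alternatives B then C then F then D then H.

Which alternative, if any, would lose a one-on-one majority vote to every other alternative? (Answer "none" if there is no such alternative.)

F

Pairwise majorities:
B vs C: B, 11–0.
B vs D: B preferred on 4+2 = 6 ballots; B wins 6–5.
B vs F: 9 to 2, B.
B vs H: 6 to 5, B.
C vs D: D wins 9–2.
C vs F: 3+4+2 = 9 for C, 2 for F — C by 9–2.
C vs H: C is ranked higher on 2 ballots, H on 9. H wins 9–2.
D–F: D 7–4.
D vs H: 2 to 9, H.
F vs H: F preferred on 2+2 = 4 ballots; H wins 7–4.
F loses to every other alternative — it is the Condorcet loser.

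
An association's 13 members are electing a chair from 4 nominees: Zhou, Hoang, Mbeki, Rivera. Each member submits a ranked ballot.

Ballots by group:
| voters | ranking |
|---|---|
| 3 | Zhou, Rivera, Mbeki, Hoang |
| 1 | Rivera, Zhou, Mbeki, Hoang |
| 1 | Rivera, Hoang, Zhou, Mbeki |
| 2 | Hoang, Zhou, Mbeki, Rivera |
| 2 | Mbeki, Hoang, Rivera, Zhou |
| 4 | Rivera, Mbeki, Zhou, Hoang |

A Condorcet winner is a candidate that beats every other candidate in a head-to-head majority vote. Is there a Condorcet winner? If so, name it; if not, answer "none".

Rivera

Pairwise majorities:
Zhou vs Hoang: Zhou preferred on 3+1+4 = 8 ballots; Zhou wins 8–5.
Zhou vs Mbeki: Zhou is ranked higher on 3+1+1+2 = 7 ballots, Mbeki on 6. Zhou wins 7–6.
Zhou vs Rivera: Zhou preferred on 3+2 = 5 ballots; Rivera wins 8–5.
Hoang vs Mbeki: 3 to 10, Mbeki.
Hoang vs Rivera: Hoang preferred on 2+2 = 4 ballots; Rivera wins 9–4.
Mbeki vs Rivera: Mbeki preferred on 2+2 = 4 ballots; Rivera wins 9–4.
Only Rivera has no losses; Rivera is the Condorcet winner.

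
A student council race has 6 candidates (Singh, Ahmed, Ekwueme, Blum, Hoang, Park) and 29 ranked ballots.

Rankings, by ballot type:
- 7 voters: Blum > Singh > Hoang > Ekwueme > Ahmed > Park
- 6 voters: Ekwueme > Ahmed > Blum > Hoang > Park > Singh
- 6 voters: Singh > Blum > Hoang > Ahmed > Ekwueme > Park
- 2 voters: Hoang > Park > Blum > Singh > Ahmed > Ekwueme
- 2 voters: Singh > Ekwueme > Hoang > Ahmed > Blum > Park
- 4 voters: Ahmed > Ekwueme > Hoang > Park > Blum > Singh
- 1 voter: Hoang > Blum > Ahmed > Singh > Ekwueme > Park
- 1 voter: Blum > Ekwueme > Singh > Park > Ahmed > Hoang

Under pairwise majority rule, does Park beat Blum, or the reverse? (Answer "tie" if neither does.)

Ballots ranking Park above Blum: 2 + 4 = 6.
Ballots ranking Blum above Park: 29 − 6 = 23.
Blum wins the head-to-head 23–6.

Blum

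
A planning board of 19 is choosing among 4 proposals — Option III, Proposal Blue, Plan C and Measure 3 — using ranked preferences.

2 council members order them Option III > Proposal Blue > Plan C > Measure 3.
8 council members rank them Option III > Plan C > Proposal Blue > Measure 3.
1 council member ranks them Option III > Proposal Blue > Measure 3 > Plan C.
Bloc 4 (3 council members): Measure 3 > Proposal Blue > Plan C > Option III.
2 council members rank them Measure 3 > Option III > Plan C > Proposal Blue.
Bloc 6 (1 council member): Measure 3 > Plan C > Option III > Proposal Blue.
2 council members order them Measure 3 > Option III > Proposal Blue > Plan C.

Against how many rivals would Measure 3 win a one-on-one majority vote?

Measure 3 against each rival (19 council members):
Measure 3–Option III: Option III 11–8.
Measure 3–Proposal Blue: Proposal Blue 11–8.
Measure 3–Plan C: Plan C 10–9.
Measure 3 beats no one; loses to Option III, Proposal Blue, Plan C — 0 pairwise wins.

0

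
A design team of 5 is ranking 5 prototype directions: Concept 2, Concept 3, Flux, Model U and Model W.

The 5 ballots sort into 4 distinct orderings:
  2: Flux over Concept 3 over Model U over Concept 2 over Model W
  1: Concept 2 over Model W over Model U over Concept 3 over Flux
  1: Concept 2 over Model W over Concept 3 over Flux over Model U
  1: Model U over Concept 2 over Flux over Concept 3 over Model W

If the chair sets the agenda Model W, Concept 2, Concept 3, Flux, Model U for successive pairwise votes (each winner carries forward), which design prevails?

Model U

Round 1: Model W vs Concept 2 — 0–5, Concept 2 advances.
Round 2: Concept 2 vs Concept 3 — 3–2, Concept 2 advances.
Round 3: Concept 2 vs Flux — 3–2, Concept 2 advances.
Round 4: Concept 2 vs Model U — 2–3, Model U advances.
Model U survives the agenda.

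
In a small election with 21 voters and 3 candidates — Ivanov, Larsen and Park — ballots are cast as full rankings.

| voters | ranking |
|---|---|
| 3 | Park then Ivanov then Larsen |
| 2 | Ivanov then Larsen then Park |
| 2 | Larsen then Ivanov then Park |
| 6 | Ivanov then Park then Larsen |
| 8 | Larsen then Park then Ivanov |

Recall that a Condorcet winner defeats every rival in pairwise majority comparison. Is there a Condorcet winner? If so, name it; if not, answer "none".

Head-to-head results (21 voters):
Ivanov vs Larsen: Ivanov wins 11–10.
Ivanov vs Park: Ivanov is ranked higher on 2+2+6 = 10 ballots, Park on 11. Park wins 11–10.
Larsen–Park: Larsen 12–9.
Each candidate drops at least one matchup (Ivanov loses to Park; Larsen loses to Ivanov; Park loses to Larsen); the cycle Ivanov > Larsen > Park > Ivanov rules out a Condorcet winner.

none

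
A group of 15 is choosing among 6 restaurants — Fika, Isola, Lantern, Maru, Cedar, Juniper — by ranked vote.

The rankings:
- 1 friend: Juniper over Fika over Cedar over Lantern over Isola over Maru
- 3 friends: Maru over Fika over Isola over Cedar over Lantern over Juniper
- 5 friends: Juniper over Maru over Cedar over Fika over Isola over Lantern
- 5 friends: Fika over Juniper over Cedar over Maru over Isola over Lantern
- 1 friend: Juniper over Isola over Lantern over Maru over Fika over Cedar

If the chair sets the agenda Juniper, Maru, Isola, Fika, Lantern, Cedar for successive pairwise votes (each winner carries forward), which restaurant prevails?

Fika

Round 1: Juniper vs Maru — 12–3, Juniper advances.
Round 2: Juniper vs Isola — 12–3, Juniper advances.
Round 3: Juniper vs Fika — 7–8, Fika advances.
Round 4: Fika vs Lantern — 14–1, Fika advances.
Round 5: Fika vs Cedar — 10–5, Fika advances.
Fika survives the agenda.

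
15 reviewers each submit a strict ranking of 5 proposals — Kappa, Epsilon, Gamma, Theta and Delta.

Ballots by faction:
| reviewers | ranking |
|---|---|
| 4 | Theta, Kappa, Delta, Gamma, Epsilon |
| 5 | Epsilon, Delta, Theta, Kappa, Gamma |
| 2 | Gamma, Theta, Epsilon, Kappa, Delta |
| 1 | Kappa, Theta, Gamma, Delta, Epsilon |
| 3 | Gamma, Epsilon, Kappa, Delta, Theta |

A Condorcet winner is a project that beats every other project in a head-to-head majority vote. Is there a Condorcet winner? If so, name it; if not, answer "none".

none

Pairwise majorities:
Kappa vs Epsilon: Kappa is ranked higher on 4+1 = 5 ballots, Epsilon on 10. Epsilon wins 10–5.
Kappa vs Gamma: 4+5+1 = 10 for Kappa, 5 for Gamma — Kappa by 10–5.
Kappa vs Theta: Kappa is ranked higher on 1+3 = 4 ballots, Theta on 11. Theta wins 11–4.
Kappa vs Delta: Kappa is ranked higher on 4+2+1+3 = 10 ballots, Delta on 5. Kappa wins 10–5.
Epsilon vs Gamma: 5 for Epsilon, 10 for Gamma — Gamma by 10–5.
Epsilon vs Theta: Epsilon is ranked higher on 5+3 = 8 ballots, Theta on 7. Epsilon wins 8–7.
Epsilon vs Delta: Epsilon preferred on 5+2+3 = 10 ballots; Epsilon wins 10–5.
Gamma vs Theta: 2+3 = 5 for Gamma, 10 for Theta — Theta by 10–5.
Gamma vs Delta: Gamma is ranked higher on 2+1+3 = 6 ballots, Delta on 9. Delta wins 9–6.
Theta vs Delta: 7 to 8, Delta.
Each project drops at least one matchup (Kappa loses to Epsilon; Epsilon loses to Gamma; Gamma loses to Kappa; Theta loses to Epsilon; Delta loses to Kappa); the cycle Kappa → Gamma → Epsilon → Kappa rules out a Condorcet winner.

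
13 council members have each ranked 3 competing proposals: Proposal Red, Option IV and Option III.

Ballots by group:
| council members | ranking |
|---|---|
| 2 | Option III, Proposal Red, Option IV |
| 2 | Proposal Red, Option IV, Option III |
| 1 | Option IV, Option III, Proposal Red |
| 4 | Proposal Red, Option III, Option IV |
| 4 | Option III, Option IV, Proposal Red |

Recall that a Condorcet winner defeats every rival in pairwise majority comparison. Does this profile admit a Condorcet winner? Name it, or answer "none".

Check each pair by majority over 13 ballots:
Proposal Red vs Option IV: 8 to 5, Proposal Red.
Proposal Red vs Option III: 6 to 7, Option III.
Option IV vs Option III: 3 to 10, Option III.
Option III wins every pairwise contest, so Option III is the Condorcet winner.

Option III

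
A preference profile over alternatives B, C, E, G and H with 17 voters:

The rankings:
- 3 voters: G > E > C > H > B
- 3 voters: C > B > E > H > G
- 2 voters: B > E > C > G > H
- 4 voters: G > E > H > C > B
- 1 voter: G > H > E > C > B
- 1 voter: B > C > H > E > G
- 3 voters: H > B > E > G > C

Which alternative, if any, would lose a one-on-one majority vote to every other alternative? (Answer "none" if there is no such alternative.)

Pairwise majorities:
B–C: C 11–6.
B–E: B 9–8.
B–G: B 9–8.
B vs H: B preferred on 3+2+1 = 6 ballots; H wins 11–6.
C–E: E 13–4.
C vs G: C preferred on 3+2+1 = 6 ballots; G wins 11–6.
C vs H: C is ranked higher on 3+3+2+1 = 9 ballots, H on 8. C wins 9–8.
E vs G: E, 9–8.
E vs H: 12 to 5, E.
G vs H: G preferred on 3+2+4+1 = 10 ballots; G wins 10–7.
No alternative is winless: B beats E; C beats B; E beats C; G beats C; H beats B. There is no Condorcet loser.

none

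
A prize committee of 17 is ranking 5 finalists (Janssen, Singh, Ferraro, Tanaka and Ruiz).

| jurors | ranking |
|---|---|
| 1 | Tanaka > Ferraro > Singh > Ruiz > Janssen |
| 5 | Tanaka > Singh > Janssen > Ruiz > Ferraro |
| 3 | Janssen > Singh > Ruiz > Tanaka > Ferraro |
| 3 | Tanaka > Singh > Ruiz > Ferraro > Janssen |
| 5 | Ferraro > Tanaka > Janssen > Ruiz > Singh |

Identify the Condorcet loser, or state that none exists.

Pairwise majorities:
Janssen vs Singh: Singh, 9–8.
Janssen vs Ferraro: Janssen is ranked higher on 5+3 = 8 ballots, Ferraro on 9. Ferraro wins 9–8.
Janssen vs Tanaka: Janssen is ranked higher on 3 ballots, Tanaka on 14. Tanaka wins 14–3.
Janssen vs Ruiz: Janssen is ranked higher on 5+3+5 = 13 ballots, Ruiz on 4. Janssen wins 13–4.
Singh vs Ferraro: Singh preferred on 5+3+3 = 11 ballots; Singh wins 11–6.
Singh vs Tanaka: Tanaka wins 14–3.
Singh vs Ruiz: Singh, 12–5.
Ferraro–Tanaka: Tanaka 12–5.
Ferraro vs Ruiz: 1+5 = 6 for Ferraro, 11 for Ruiz — Ruiz by 11–6.
Tanaka vs Ruiz: Tanaka wins 14–3.
Every nominee wins at least one matchup (Janssen beats Ruiz; Singh beats Janssen; Ferraro beats Janssen; Tanaka beats Janssen; Ruiz beats Ferraro), so there is no Condorcet loser.

none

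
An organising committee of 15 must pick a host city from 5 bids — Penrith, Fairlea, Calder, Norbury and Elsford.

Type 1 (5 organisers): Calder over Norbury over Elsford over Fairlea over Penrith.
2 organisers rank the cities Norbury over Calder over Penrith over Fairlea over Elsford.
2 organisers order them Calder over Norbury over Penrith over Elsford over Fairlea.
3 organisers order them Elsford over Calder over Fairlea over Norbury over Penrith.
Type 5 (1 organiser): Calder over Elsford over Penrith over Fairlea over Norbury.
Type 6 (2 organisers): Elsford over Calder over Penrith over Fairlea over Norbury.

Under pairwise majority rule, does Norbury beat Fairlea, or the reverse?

Norbury

Ballots ranking Norbury above Fairlea: 5 + 2 + 2 = 9.
Ballots ranking Fairlea above Norbury: 15 − 9 = 6.
Norbury wins the head-to-head 9–6.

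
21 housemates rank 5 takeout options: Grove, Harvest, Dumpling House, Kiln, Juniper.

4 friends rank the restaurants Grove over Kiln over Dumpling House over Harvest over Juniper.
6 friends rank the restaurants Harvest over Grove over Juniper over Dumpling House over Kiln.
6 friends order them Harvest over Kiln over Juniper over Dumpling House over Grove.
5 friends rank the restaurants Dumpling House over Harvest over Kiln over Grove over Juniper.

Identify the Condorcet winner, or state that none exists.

Harvest

Check each pair by majority over 21 ballots:
Grove vs Harvest: Harvest, 17–4.
Grove vs Dumpling House: Dumpling House wins 11–10.
Grove vs Kiln: Kiln, 11–10.
Grove–Juniper: Grove 15–6.
Harvest vs Dumpling House: Harvest, 12–9.
Harvest vs Kiln: Harvest, 17–4.
Harvest–Juniper: Harvest 21–0.
Dumpling House vs Kiln: Dumpling House, 11–10.
Dumpling House vs Juniper: Juniper wins 12–9.
Kiln vs Juniper: Kiln wins 15–6.
Harvest wins every pairwise contest, so Harvest is the Condorcet winner.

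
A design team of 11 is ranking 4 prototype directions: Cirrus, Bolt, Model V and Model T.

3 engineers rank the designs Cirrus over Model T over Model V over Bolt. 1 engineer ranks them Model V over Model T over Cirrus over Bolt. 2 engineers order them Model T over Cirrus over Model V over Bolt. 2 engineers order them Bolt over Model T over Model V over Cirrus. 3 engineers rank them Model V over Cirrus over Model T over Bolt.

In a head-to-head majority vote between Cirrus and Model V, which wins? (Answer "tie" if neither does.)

Model V

Ballots ranking Cirrus above Model V: 3 + 2 = 5.
Ballots ranking Model V above Cirrus: 11 − 5 = 6.
Model V wins the head-to-head 6–5.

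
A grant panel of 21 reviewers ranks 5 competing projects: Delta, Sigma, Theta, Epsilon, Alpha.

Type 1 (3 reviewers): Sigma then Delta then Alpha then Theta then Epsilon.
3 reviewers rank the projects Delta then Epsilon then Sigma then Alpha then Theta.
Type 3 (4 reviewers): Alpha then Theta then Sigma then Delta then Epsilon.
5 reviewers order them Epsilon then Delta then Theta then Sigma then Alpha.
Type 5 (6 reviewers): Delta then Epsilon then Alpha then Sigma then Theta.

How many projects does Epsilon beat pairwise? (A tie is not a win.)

Epsilon against each rival (21 reviewers):
Epsilon vs Delta: Delta wins 16–5.
Epsilon vs Sigma: Epsilon preferred on 3+5+6 = 14 ballots; Epsilon wins 14–7.
Epsilon–Theta: Epsilon 14–7.
Epsilon–Alpha: Epsilon 14–7.
Epsilon beats Sigma, Theta, Alpha; loses to Delta — 3 pairwise wins.

3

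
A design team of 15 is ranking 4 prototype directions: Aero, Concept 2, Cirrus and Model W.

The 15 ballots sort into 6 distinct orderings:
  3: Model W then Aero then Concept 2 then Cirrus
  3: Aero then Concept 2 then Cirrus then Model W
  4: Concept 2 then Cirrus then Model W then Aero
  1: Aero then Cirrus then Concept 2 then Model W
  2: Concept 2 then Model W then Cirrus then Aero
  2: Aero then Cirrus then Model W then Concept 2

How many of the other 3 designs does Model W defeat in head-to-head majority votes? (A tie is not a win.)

Model W against each rival (15 engineers):
Model W vs Aero: Model W, 9–6.
Model W vs Concept 2: 5 to 10, Concept 2.
Model W–Cirrus: Cirrus 10–5.
Model W beats Aero; loses to Concept 2, Cirrus — 1 pairwise win.

1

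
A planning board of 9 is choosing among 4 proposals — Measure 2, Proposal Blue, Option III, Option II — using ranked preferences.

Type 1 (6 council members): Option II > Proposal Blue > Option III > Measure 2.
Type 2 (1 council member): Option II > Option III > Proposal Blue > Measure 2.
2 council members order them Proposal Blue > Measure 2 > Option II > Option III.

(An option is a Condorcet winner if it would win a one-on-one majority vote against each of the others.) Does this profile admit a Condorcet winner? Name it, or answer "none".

Check each pair by majority over 9 ballots:
Measure 2–Proposal Blue: Proposal Blue 9–0.
Measure 2 vs Option III: Option III wins 7–2.
Measure 2–Option II: Option II 7–2.
Proposal Blue vs Option III: Proposal Blue wins 8–1.
Proposal Blue vs Option II: Option II, 7–2.
Option III vs Option II: Option II wins 9–0.
Only Option II has no losses; Option II is the Condorcet winner.

Option II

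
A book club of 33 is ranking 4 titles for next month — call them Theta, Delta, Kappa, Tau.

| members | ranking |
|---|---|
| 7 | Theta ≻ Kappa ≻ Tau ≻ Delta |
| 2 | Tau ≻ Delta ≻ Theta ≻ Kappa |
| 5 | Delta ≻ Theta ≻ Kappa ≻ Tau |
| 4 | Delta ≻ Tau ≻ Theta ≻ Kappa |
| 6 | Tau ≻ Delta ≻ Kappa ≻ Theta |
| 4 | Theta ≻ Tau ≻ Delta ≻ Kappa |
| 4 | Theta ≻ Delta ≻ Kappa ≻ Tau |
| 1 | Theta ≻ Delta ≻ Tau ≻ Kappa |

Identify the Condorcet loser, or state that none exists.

Head-to-head results (33 members):
Theta vs Delta: 16 to 17, Delta.
Theta vs Kappa: 27 to 6, Theta.
Theta vs Tau: Theta wins 21–12.
Delta vs Kappa: Delta wins 26–7.
Delta vs Tau: Delta preferred on 5+4+4+1 = 14 ballots; Tau wins 19–14.
Kappa vs Tau: 7+5+4 = 16 for Kappa, 17 for Tau — Tau by 17–16.
Only Kappa has no wins; Kappa is the Condorcet loser.

Kappa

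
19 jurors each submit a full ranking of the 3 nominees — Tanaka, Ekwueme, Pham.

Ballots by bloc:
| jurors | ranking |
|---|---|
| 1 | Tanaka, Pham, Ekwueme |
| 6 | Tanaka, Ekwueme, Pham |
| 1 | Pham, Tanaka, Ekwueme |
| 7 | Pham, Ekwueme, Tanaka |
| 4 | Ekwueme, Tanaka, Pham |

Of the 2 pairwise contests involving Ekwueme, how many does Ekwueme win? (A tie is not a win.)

Ekwueme against each rival (19 jurors):
Ekwueme vs Tanaka: Ekwueme wins 11–8.
Ekwueme vs Pham: 10 to 9, Ekwueme.
Ekwueme beats Tanaka, Pham — 2 pairwise wins.

2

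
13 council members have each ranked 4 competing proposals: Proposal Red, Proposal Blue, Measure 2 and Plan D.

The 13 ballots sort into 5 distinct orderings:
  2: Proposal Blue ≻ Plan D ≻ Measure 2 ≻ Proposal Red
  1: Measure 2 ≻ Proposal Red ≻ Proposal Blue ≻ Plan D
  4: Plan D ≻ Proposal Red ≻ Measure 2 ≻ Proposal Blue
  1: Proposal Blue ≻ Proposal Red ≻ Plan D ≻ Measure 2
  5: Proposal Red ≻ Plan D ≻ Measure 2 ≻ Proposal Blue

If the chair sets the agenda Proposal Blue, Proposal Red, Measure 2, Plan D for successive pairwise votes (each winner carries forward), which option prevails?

Round 1: Proposal Blue vs Proposal Red — 3–10, Proposal Red advances.
Round 2: Proposal Red vs Measure 2 — 10–3, Proposal Red advances.
Round 3: Proposal Red vs Plan D — 7–6, Proposal Red advances.
The agenda winner is Proposal Red.

Proposal Red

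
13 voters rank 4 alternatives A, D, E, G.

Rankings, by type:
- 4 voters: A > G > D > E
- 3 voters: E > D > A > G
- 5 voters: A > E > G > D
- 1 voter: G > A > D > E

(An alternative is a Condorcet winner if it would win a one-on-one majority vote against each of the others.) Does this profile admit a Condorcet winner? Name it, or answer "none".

Check each pair by majority over 13 ballots:
A vs D: A preferred on 4+5+1 = 10 ballots; A wins 10–3.
A vs E: 4+5+1 = 10 for A, 3 for E — A by 10–3.
A vs G: A is ranked higher on 4+3+5 = 12 ballots, G on 1. A wins 12–1.
D vs E: D preferred on 4+1 = 5 ballots; E wins 8–5.
D vs G: D preferred on 3 ballots; G wins 10–3.
E vs G: E is ranked higher on 3+5 = 8 ballots, G on 5. E wins 8–5.
A beats each of D, E, G — A is the Condorcet winner.

A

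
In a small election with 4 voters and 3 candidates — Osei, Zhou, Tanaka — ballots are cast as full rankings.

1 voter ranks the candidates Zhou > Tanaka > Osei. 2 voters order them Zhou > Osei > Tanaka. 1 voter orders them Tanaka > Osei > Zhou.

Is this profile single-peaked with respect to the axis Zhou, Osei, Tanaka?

no

Axis positions: Zhou=1, Osei=2, Tanaka=3.
Ballot type 1: ranking walks positions 1-3-2; Tanaka is ranked above Osei even though Osei lies between Tanaka and the peak Zhou on the axis — preferences dip and rise again. Not single-peaked.
Ballot type 2 (peak Zhou at position 1): ranking walks positions 1-2-3, expanding outward from the peak — single-peaked.
Ballot type 3 (peak Tanaka at position 3): ranking walks positions 3-2-1, expanding outward from the peak — single-peaked.
Ballot type 1 violates single-peakedness, so the profile is not single-peaked on this axis.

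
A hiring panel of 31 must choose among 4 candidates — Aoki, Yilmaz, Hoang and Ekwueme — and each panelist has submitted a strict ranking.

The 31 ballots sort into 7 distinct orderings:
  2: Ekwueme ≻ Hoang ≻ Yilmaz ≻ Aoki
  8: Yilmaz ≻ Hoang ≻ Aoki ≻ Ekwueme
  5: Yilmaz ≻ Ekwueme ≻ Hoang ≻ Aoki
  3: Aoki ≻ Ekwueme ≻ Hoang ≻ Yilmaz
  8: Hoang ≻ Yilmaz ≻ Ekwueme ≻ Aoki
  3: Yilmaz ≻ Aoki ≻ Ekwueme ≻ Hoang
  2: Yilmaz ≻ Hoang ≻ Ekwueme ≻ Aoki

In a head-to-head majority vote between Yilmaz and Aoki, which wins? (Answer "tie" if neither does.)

Ballots ranking Yilmaz above Aoki: 2 + 8 + 5 + 8 + 3 + 2 = 28.
Ballots ranking Aoki above Yilmaz: 31 − 28 = 3.
Yilmaz wins the head-to-head 28–3.

Yilmaz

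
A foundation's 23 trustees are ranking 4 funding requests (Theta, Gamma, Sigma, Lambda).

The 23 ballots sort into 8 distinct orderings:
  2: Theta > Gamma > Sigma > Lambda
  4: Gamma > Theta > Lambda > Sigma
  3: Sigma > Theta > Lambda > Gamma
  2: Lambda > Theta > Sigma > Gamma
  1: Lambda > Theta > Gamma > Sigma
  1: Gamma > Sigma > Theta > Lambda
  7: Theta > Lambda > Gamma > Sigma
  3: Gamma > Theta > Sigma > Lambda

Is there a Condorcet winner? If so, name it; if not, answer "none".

Pairwise majorities:
Theta vs Gamma: Theta wins 15–8.
Theta–Sigma: Theta 19–4.
Theta vs Lambda: Theta wins 20–3.
Gamma–Sigma: Gamma 18–5.
Gamma vs Lambda: Lambda, 13–10.
Sigma–Lambda: Lambda 14–9.
Theta beats each of Gamma, Sigma, Lambda — Theta is the Condorcet winner.

Theta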